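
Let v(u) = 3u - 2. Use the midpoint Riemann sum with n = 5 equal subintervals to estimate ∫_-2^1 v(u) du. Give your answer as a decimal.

Δu = (1 − (-2))/5 = 0.6.
Midpoints: -1.7, -1.1, -0.5, 0.1, 0.7.
v(-1.7) = -7.1, v(-1.1) = -5.3, v(-0.5) = -3.5, v(0.1) = -1.7, v(0.7) = 0.1.
Sum = Δu · [v(-1.7) + v(-1.1) + v(-0.5) + v(0.1) + v(0.7)].
Sum = -10.5.

-10.5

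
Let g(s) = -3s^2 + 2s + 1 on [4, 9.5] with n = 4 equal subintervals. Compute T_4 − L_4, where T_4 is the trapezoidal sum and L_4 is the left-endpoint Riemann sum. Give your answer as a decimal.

-145.578125

T_4 = -718.82421875.
L_4 = -573.24609375.
T_4 − L_4 = -145.578125.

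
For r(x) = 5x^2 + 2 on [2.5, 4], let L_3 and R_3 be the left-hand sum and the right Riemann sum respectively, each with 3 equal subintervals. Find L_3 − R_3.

-24.375

L_3 = 71.75.
R_3 = 96.125.
L_3 − R_3 = -24.375.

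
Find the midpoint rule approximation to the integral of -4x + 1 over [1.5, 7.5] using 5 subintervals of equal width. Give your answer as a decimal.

Δx = (7.5 − 1.5)/5 = 1.2.
Midpoints: 2.1, 3.3, 4.5, 5.7, 6.9.
f(2.1) = -7.4, f(3.3) = -12.2, f(4.5) = -17, f(5.7) = -21.8, f(6.9) = -26.6.
Sum = Δx · [f(2.1) + f(3.3) + f(4.5) + f(5.7) + f(6.9)].
Sum = -102.

-102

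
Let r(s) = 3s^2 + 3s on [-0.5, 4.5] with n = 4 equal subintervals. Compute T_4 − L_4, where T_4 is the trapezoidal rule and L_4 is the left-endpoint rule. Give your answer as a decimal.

T_4 = 125.15625.
L_4 = 78.28125.
T_4 − L_4 = 46.875.

46.875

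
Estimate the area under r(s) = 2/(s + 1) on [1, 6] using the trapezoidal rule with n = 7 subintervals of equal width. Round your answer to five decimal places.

2.52479

Δs = (6 − 1)/7 = 5/7.
r(1) = 1, r(12/7) = 14/19, r(17/7) = 7/12, r(22/7) = 14/29, r(27/7) = 7/17, r(32/7) = 14/39, r(37/7) = 7/22, r(6) = 2/7.
T_7 = (Δs/2)·[r(s_0) + 2r(s_1) + ... + 2r(s_{6}) + r(s_7)].
Sum ≈ 2.52479.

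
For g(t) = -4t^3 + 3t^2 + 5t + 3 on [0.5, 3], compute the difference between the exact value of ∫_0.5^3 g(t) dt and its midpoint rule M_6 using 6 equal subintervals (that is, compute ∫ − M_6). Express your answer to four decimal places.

Exact integral: ∫_0.5^3 g(t) dt = -24.6875.
M_6 ≈ -24.036458.
Error ≈ -24.6875 − (-24.036458) ≈ -0.6510.

-0.6510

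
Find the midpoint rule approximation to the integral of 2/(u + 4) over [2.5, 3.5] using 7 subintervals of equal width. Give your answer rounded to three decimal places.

Δu = (3.5 − 2.5)/7 = 1/7.
Midpoints: 18/7, 19/7, 20/7, 3, 22/7, 23/7, 24/7.
f(18/7) = 7/23, f(19/7) = 14/47, f(20/7) = 7/24, f(3) = 2/7, f(22/7) = 0.28, f(23/7) = 14/51, f(24/7) = 7/26.
Sum = Δu · [f(18/7) + f(19/7) + f(20/7) + ...].
Sum ≈ 0.286.

0.286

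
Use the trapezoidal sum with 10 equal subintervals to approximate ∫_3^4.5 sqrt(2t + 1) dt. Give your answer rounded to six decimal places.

Δt = (4.5 − 3)/10 = 0.15.
f(3) ≈ 2.645751, f(3.15) ≈ 2.701851, f(3.3) ≈ 2.756810, f(3.45) ≈ 2.810694, f(3.6) ≈ 2.863564, f(3.75) ≈ 2.915476, f(3.9) ≈ 2.966479, f(4.05) ≈ 3.016621, f(4.2) ≈ 3.065942, f(4.35) ≈ 3.114482, f(4.5) ≈ 3.162278.
T_10 = (Δt/2)·[f(t_0) + 2f(t_1) + ... + 2f(t_{9}) + f(t_10)].
Sum ≈ 4.367390.

4.367390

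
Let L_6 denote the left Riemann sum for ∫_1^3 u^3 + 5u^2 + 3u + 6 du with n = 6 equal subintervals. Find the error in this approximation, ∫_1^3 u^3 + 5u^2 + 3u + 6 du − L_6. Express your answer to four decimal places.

Exact integral: ∫_1^3 f(u) du ≈ 87.333333.
L_6 ≈ 75.740741.
Error ≈ 87.333333 − 75.740741 ≈ 11.5926.

11.5926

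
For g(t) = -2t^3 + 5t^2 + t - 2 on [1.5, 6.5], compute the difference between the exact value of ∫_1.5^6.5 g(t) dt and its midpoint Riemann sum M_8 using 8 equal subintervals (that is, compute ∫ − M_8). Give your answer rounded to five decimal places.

-3.09245

Exact integral: ∫_1.5^6.5 g(t) dt ≈ -427.9166667.
M_8 = -424.82421875.
Error ≈ -427.9166667 − (-424.82421875) ≈ -3.09245.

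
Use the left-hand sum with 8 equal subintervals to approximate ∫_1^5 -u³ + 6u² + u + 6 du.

Δu = (5 − 1)/8 = 0.5.
Left endpoints: 1, 1.5, 2, 2.5, 3, 3.5, 4, 4.5.
f(1) = 12, f(1.5) = 17.625, f(2) = 24, f(2.5) = 30.375, f(3) = 36, f(3.5) = 40.125, f(4) = 42, f(4.5) = 40.875.
Sum = Δu · [f(1) + f(1.5) + f(2) + ...].
Sum = 121.5.

121.5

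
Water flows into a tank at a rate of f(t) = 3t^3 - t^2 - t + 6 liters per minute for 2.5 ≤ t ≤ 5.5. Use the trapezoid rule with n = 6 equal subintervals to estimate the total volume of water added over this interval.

617.125

Δt = (5.5 − 2.5)/6 = 0.5.
f(2.5) = 44.125, f(3) = 75, f(3.5) = 118.875, f(4) = 178, f(4.5) = 254.625, f(5) = 351, f(5.5) = 469.375.
T_6 = (Δt/2)·[f(t_0) + 2f(t_1) + ... + 2f(t_{5}) + f(t_6)].
Sum = 617.125.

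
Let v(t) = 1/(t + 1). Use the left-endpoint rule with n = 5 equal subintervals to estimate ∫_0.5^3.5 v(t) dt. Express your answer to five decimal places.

1.24360

Δt = (3.5 − 0.5)/5 = 0.6.
Left endpoints: 0.5, 1.1, 1.7, 2.3, 2.9.
v(0.5) = 2/3, v(1.1) = 10/21, v(1.7) = 10/27, v(2.3) = 10/33, v(2.9) = 10/39.
Sum = Δt · [v(0.5) + v(1.1) + v(1.7) + v(2.3) + v(2.9)].
Sum ≈ 1.24360.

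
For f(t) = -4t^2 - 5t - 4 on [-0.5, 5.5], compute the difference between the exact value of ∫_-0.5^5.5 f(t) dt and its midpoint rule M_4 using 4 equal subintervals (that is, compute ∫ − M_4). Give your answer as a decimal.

-4.5

Exact integral: ∫_-0.5^5.5 f(t) dt = -321.
M_4 = -316.5.
Error = -321 − (-316.5) = -4.5.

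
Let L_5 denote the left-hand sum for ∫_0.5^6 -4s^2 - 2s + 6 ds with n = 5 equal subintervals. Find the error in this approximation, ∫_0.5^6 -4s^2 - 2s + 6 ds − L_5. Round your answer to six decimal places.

-80.263333

Exact integral: ∫_0.5^6 f(s) ds ≈ -290.58333333.
L_5 = -210.32.
Error ≈ -290.58333333 − (-210.32) ≈ -80.263333.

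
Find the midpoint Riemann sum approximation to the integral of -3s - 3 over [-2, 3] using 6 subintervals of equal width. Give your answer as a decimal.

-22.5

Δs = (3 − (-2))/6 = 5/6.
Midpoints: -19/12, -0.75, 1/12, 11/12, 1.75, 31/12.
f(-19/12) = 1.75, f(-0.75) = -0.75, f(1/12) = -3.25, f(11/12) = -5.75, f(1.75) = -8.25, f(31/12) = -10.75.
Sum = Δs · [f(-19/12) + f(-0.75) + f(1/12) + ...].
Sum = -22.5.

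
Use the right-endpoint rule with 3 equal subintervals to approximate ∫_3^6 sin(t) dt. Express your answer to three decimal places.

-1.995

Δt = (6 − 3)/3 = 1.
Right endpoints: 4, 5, 6.
f(4) ≈ -0.757, f(5) ≈ -0.959, f(6) ≈ -0.279.
Sum = Δt · [f(4) + f(5) + f(6)].
Sum ≈ -1.995.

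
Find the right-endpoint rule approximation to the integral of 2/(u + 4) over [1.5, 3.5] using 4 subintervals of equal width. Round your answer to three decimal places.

Δu = (3.5 − 1.5)/4 = 0.5.
Right endpoints: 2, 2.5, 3, 3.5.
f(2) = 1/3, f(2.5) = 4/13, f(3) = 2/7, f(3.5) = 4/15.
Sum = Δu · [f(2) + f(2.5) + f(3) + f(3.5)].
Sum ≈ 0.597.

0.597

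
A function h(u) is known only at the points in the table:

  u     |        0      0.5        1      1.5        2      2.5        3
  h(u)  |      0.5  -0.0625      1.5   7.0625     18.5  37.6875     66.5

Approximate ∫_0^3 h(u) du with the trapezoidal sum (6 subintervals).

49.09375

Δu = 0.5.
T_6 = (0.5/2)·[0.5 + 2·(-0.0625) + 2·1.5 + 2·7.0625 + 2·18.5 + 2·37.6875 + 66.5] = 49.09375.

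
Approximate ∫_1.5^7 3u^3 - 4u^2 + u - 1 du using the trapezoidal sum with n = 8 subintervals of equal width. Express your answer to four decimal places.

1376.8342

Δu = (7 − 1.5)/8 = 0.6875.
f(1.5) = 1.625, f(2.1875) = 55089/4096, f(2.875) = 20533/512, f(3.5625) = 358139/4096, f(4.25) = 161.296875, f(4.9375) = 1095821/4096, f(5.625) = 210943/512, f(6.3125) = 2459799/4096, f(7) = 839.
T_8 = (Δu/2)·[f(u_0) + 2f(u_1) + ... + 2f(u_{7}) + f(u_8)].
Sum ≈ 1376.8342.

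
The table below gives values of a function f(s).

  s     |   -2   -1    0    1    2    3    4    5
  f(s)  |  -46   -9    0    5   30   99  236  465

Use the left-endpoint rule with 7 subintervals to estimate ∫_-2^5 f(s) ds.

Δs = 1.
Sum = 1·[(-46) + (-9) + 0 + 5 + 30 + 99 + 236] = 315.

315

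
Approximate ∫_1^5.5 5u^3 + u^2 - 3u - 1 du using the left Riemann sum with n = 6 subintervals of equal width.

854.33203125

Δu = (5.5 − 1)/6 = 0.75.
Left endpoints: 1, 1.75, 2.5, 3.25, 4, 4.75.
f(1) = 2, f(1.75) = 23.609375, f(2.5) = 75.875, f(3.25) = 171.453125, f(4) = 323, f(4.75) = 543.171875.
Sum = Δu · [f(1) + f(1.75) + f(2.5) + ...].
Sum = 854.33203125.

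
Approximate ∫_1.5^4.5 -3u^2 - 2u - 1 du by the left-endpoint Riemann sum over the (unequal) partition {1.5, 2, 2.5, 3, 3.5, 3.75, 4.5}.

Subinterval widths: 0.5, 0.5, 0.5, 0.5, 0.25, 0.75.
Left endpoints: 1.5, 2, 2.5, 3, 3.5, 3.75.
f(1.5) = -10.75, f(2) = -17, f(2.5) = -24.75, f(3) = -34, f(3.5) = -44.75, f(3.75) = -50.6875.
Sum = Σ Δu_i · f(u_i).
Sum = -92.453125.

-92.453125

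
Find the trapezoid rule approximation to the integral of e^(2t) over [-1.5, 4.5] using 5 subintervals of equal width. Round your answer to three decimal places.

Δt = (4.5 − (-1.5))/5 = 1.2.
f(-1.5) ≈ 0.050, f(-0.3) ≈ 0.549, f(0.9) ≈ 6.050, f(2.1) ≈ 66.686, f(3.3) ≈ 735.095, f(4.5) ≈ 8103.084.
T_5 = (Δt/2)·[f(t_0) + 2f(t_1) + ... + 2f(t_{4}) + f(t_5)].
Sum ≈ 5831.936.

5831.936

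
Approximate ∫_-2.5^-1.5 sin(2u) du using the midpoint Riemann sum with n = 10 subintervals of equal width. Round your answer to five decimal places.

0.63789

Δu = (-1.5 − (-2.5))/10 = 0.1.
Midpoints: -2.45, -2.35, -2.25, -2.15, -2.05, -1.95, -1.85, -1.75, -1.65, -1.55.
f(-2.45) ≈ 0.98245, f(-2.35) ≈ 0.99992, f(-2.25) ≈ 0.97753, f(-2.15) ≈ 0.91617, f(-2.05) ≈ 0.81828, f(-1.95) ≈ 0.68777, f(-1.85) ≈ 0.52984, f(-1.75) ≈ 0.35078, f(-1.65) ≈ 0.15775, f(-1.55) ≈ -0.04158.
Sum = Δu · [f(-2.45) + f(-2.35) + f(-2.25) + ...].
Sum ≈ 0.63789.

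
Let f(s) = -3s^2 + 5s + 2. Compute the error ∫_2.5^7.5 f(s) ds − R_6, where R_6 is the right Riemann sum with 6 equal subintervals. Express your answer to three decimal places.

53.819

Exact integral: ∫_2.5^7.5 f(s) ds = -271.25.
R_6 ≈ -325.06944.
Error ≈ -271.25 − (-325.06944) ≈ 53.819.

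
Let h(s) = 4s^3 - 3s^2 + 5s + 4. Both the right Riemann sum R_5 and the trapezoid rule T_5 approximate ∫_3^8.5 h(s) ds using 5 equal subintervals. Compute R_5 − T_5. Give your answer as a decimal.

1202.4375

R_5 = 6007.705.
T_5 = 4805.2675.
R_5 − T_5 = 1202.4375.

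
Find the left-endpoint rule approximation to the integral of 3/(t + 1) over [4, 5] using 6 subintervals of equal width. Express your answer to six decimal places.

0.555383

Δt = (5 − 4)/6 = 1/6.
Left endpoints: 4, 25/6, 13/3, 4.5, 14/3, 29/6.
f(4) = 0.6, f(25/6) = 18/31, f(13/3) = 0.5625, f(4.5) = 6/11, f(14/3) = 9/17, f(29/6) = 18/35.
Sum = Δt · [f(4) + f(25/6) + f(13/3) + ...].
Sum ≈ 0.555383.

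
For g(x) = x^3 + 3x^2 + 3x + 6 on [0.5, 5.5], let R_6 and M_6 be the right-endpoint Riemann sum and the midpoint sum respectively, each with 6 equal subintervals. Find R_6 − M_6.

R_6 ≈ 589.9652778.
M_6 ≈ 466.5277778.
R_6 − M_6 = 123.4375.

123.4375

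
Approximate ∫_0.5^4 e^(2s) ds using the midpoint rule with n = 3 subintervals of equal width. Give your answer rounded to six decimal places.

1198.197230

Δs = (4 − 0.5)/3 = 7/6.
Midpoints: 13/12, 2.25, 41/12.
f(13/12) ≈ 8.729138, f(2.25) ≈ 90.017131, f(41/12) ≈ 928.279928.
Sum = Δs · [f(13/12) + f(2.25) + f(41/12)].
Sum ≈ 1198.197230.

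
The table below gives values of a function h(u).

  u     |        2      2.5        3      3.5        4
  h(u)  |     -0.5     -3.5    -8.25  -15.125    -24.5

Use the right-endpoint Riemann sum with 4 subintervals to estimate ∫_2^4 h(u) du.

-25.6875

Δu = 0.5.
Sum = 0.5·[(-3.5) + (-8.25) + (-15.125) + (-24.5)] = -25.6875.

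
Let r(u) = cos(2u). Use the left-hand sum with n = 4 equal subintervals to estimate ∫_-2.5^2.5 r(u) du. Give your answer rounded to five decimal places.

-0.39828

Δu = (2.5 − (-2.5))/4 = 1.25.
Left endpoints: -2.5, -1.25, 0, 1.25.
r(-2.5) ≈ 0.28366, r(-1.25) ≈ -0.80114, r(0) ≈ 1.00000, r(1.25) ≈ -0.80114.
Sum = Δu · [r(-2.5) + r(-1.25) + r(0) + r(1.25)].
Sum ≈ -0.39828.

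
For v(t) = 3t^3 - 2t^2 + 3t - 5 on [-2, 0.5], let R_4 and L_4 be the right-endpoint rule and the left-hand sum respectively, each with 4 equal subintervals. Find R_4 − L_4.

24.609375

R_4 ≈ -24.61425781.
L_4 ≈ -49.22363281.
R_4 − L_4 = 24.609375.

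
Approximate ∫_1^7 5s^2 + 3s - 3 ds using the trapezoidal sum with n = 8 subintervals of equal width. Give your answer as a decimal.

626.8125

Δs = (7 − 1)/8 = 0.75.
f(1) = 5, f(1.75) = 17.5625, f(2.5) = 35.75, f(3.25) = 59.5625, f(4) = 89, f(4.75) = 124.0625, f(5.5) = 164.75, f(6.25) = 211.0625, f(7) = 263.
T_8 = (Δs/2)·[f(s_0) + 2f(s_1) + ... + 2f(s_{7}) + f(s_8)].
Sum = 626.8125.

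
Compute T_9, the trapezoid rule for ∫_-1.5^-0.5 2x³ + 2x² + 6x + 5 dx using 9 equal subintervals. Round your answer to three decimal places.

Δx = (-0.5 − (-1.5))/9 = 1/9.
f(-1.5) = -6.25, f(-25/18) = -14095/2916, f(-23/18) = -10421/2916, f(-7/6) = -265/108, f(-19/18) = -4249/2916, f(-17/18) = -1655/2916, f(-5/6) = 25/108, f(-13/18) = 2789/2916, f(-11/18) = 4735/2916, f(-0.5) = 2.25.
T_9 = (Δx/2)·[f(x_0) + 2f(x_1) + ... + 2f(x_{8}) + f(x_9)].
Sum ≈ -1.342.

-1.342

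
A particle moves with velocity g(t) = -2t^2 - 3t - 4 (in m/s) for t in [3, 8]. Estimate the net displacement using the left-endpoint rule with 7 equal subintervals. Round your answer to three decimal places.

Δt = (8 − 3)/7 = 5/7.
Left endpoints: 3, 26/7, 31/7, 36/7, 41/7, 46/7, 51/7.
g(3) = -31, g(26/7) = -2094/49, g(31/7) = -2769/49, g(36/7) = -3544/49, g(41/7) = -4419/49, g(46/7) = -5394/49, g(51/7) = -6469/49.
Sum = Δt · [g(3) + g(26/7) + g(31/7) + ...].
Sum ≈ -382.041.

-382.041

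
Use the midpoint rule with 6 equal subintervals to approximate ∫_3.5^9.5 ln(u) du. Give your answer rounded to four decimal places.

11.0101

Δu = (9.5 − 3.5)/6 = 1.
Midpoints: 4, 5, 6, 7, 8, 9.
f(4) ≈ 1.3863, f(5) ≈ 1.6094, f(6) ≈ 1.7918, f(7) ≈ 1.9459, f(8) ≈ 2.0794, f(9) ≈ 2.1972.
Sum = Δu · [f(4) + f(5) + f(6) + ...].
Sum ≈ 11.0101.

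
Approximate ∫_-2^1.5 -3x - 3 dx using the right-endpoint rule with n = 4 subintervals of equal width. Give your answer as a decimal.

-12.46875

Δx = (1.5 − (-2))/4 = 0.875.
Right endpoints: -1.125, -0.25, 0.625, 1.5.
f(-1.125) = 0.375, f(-0.25) = -2.25, f(0.625) = -4.875, f(1.5) = -7.5.
Sum = Δx · [f(-1.125) + f(-0.25) + f(0.625) + f(1.5)].
Sum = -12.46875.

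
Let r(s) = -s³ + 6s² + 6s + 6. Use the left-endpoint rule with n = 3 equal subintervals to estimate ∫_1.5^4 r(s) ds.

98.75

Δs = (4 − 1.5)/3 = 5/6.
Left endpoints: 1.5, 7/3, 19/6.
r(1.5) = 25.125, r(7/3) = 1079/27, r(19/6) = 11537/216.
Sum = Δs · [r(1.5) + r(7/3) + r(19/6)].
Sum = 98.75.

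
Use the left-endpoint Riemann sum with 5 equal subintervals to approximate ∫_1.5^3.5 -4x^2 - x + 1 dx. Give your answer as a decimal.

-47.48

Δx = (3.5 − 1.5)/5 = 0.4.
Left endpoints: 1.5, 1.9, 2.3, 2.7, 3.1.
f(1.5) = -9.5, f(1.9) = -15.34, f(2.3) = -22.46, f(2.7) = -30.86, f(3.1) = -40.54.
Sum = Δx · [f(1.5) + f(1.9) + f(2.3) + f(2.7) + f(3.1)].
Sum = -47.48.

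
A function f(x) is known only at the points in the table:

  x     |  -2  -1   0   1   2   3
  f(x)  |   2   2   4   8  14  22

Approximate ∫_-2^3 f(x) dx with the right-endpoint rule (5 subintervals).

50

Δx = 1.
Sum = 1·[2 + 4 + 8 + 14 + 22] = 50.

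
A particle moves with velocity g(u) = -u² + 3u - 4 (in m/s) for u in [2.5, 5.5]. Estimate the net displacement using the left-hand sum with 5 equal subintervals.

-21.93

Δu = (5.5 − 2.5)/5 = 0.6.
Left endpoints: 2.5, 3.1, 3.7, 4.3, 4.9.
g(2.5) = -2.75, g(3.1) = -4.31, g(3.7) = -6.59, g(4.3) = -9.59, g(4.9) = -13.31.
Sum = Δu · [g(2.5) + g(3.1) + g(3.7) + g(4.3) + g(4.9)].
Sum = -21.93.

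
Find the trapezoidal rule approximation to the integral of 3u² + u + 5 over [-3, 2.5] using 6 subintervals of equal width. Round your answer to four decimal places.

71.0608

Δu = (2.5 − (-3))/6 = 11/12.
f(-3) = 29, f(-25/12) = 15.9375, f(-7/6) = 95/12, f(-0.25) = 4.9375, f(2/3) = 7, f(19/12) = 677/48, f(2.5) = 26.25.
T_6 = (Δu/2)·[f(u_0) + 2f(u_1) + ... + 2f(u_{5}) + f(u_6)].
Sum ≈ 71.0608.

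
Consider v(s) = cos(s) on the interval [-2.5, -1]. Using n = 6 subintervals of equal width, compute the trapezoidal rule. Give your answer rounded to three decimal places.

-0.242

Δs = (-1 − (-2.5))/6 = 0.25.
v(-2.5) ≈ -0.801, v(-2.25) ≈ -0.628, v(-2) ≈ -0.416, v(-1.75) ≈ -0.178, v(-1.5) ≈ 0.071, v(-1.25) ≈ 0.315, v(-1) ≈ 0.540.
T_6 = (Δs/2)·[v(s_0) + 2v(s_1) + ... + 2v(s_{5}) + v(s_6)].
Sum ≈ -0.242.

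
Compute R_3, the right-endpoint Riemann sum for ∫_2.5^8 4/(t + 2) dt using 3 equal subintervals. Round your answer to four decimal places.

2.7892

Δt = (8 − 2.5)/3 = 11/6.
Right endpoints: 13/3, 37/6, 8.
f(13/3) = 12/19, f(37/6) = 24/49, f(8) = 0.4.
Sum = Δt · [f(13/3) + f(37/6) + f(8)].
Sum ≈ 2.7892.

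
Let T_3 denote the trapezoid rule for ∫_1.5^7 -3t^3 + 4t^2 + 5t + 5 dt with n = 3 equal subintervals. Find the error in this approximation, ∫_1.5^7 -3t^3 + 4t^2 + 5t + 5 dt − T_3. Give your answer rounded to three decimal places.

Exact integral: ∫_1.5^7 f(t) dt ≈ -1199.74479.
T_3 ≈ -1305.26968.
Error ≈ -1199.74479 − (-1305.26968) ≈ 105.525.

105.525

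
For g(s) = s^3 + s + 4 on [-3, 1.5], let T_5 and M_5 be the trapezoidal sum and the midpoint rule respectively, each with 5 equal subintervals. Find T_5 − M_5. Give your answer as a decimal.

T_5 = -5.72625.
M_5 = -3.6759375.
T_5 − M_5 = -2.0503125.

-2.0503125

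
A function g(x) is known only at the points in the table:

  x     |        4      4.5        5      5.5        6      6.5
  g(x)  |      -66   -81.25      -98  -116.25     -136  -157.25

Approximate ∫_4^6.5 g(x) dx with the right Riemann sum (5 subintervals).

Δx = 0.5.
Sum = 0.5·[(-81.25) + (-98) + (-116.25) + (-136) + (-157.25)] = -294.375.

-294.375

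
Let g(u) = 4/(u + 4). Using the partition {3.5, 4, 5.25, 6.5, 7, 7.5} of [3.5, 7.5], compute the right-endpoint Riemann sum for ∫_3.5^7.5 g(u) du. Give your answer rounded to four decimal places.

1.6225

Subinterval widths: 0.5, 1.25, 1.25, 0.5, 0.5.
Right endpoints: 4, 5.25, 6.5, 7, 7.5.
g(4) = 0.5, g(5.25) = 16/37, g(6.5) = 8/21, g(7) = 4/11, g(7.5) = 8/23.
Sum = Σ Δu_i · g(u_i).
Sum ≈ 1.6225.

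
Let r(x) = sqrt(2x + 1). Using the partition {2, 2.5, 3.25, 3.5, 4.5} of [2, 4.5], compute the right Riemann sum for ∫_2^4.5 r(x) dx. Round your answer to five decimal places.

Subinterval widths: 0.5, 0.75, 0.25, 1.
Right endpoints: 2.5, 3.25, 3.5, 4.5.
r(2.5) ≈ 2.44949, r(3.25) ≈ 2.73861, r(3.5) ≈ 2.82843, r(4.5) ≈ 3.16228.
Sum = Σ Δx_i · r(x_i).
Sum ≈ 7.14809.

7.14809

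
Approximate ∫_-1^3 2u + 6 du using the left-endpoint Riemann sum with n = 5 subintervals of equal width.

Δu = (3 − (-1))/5 = 0.8.
Left endpoints: -1, -0.2, 0.6, 1.4, 2.2.
f(-1) = 4, f(-0.2) = 5.6, f(0.6) = 7.2, f(1.4) = 8.8, f(2.2) = 10.4.
Sum = Δu · [f(-1) + f(-0.2) + f(0.6) + f(1.4) + f(2.2)].
Sum = 28.8.

28.8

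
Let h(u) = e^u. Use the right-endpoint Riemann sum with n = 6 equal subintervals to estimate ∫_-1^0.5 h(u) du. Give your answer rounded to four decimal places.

Δu = (0.5 − (-1))/6 = 0.25.
Right endpoints: -0.75, -0.5, -0.25, 0, 0.25, 0.5.
h(-0.75) ≈ 0.4724, h(-0.5) ≈ 0.6065, h(-0.25) ≈ 0.7788, h(0) ≈ 1.0000, h(0.25) ≈ 1.2840, h(0.5) ≈ 1.6487.
Sum = Δu · [h(-0.75) + h(-0.5) + h(-0.25) + ...].
Sum ≈ 1.4476.

1.4476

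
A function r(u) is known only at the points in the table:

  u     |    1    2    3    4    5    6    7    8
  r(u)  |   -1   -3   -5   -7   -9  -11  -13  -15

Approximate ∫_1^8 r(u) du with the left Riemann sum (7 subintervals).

-49

Δu = 1.
Sum = 1·[(-1) + (-3) + (-5) + (-7) + (-9) + (-11) + (-13)] = -49.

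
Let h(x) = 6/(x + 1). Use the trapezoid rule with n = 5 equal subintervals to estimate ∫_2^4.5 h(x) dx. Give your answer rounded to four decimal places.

Δx = (4.5 − 2)/5 = 0.5.
h(2) = 2, h(2.5) = 12/7, h(3) = 1.5, h(3.5) = 4/3, h(4) = 1.2, h(4.5) = 12/11.
T_5 = (Δx/2)·[h(x_0) + 2h(x_1) + ... + 2h(x_{4}) + h(x_5)].
Sum ≈ 3.6465.

3.6465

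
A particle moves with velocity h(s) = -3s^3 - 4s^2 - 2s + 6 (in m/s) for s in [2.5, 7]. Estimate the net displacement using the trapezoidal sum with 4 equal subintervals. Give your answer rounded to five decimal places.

-2268.07910

Δs = (7 − 2.5)/4 = 1.125.
h(2.5) = -70.875, h(3.625) = -100719/512, h(4.75) = -415.265625, h(5.875) = -385101/512, h(7) = -1233.
T_4 = (Δs/2)·[h(s_0) + 2h(s_1) + 2h(s_2) + 2h(s_3) + h(s_4)].
Sum ≈ -2268.07910.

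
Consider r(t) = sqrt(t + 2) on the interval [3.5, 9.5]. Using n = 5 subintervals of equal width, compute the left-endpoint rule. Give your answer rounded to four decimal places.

Δt = (9.5 − 3.5)/5 = 1.2.
Left endpoints: 3.5, 4.7, 5.9, 7.1, 8.3.
r(3.5) ≈ 2.3452, r(4.7) ≈ 2.5884, r(5.9) ≈ 2.8107, r(7.1) ≈ 3.0166, r(8.3) ≈ 3.2094.
Sum = Δt · [r(3.5) + r(4.7) + r(5.9) + r(7.1) + r(8.3)].
Sum ≈ 16.7644.

16.7644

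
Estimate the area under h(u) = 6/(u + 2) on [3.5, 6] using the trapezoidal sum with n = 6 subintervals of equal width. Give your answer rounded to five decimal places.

2.24967

Δu = (6 − 3.5)/6 = 5/12.
h(3.5) = 12/11, h(47/12) = 72/71, h(13/3) = 18/19, h(4.75) = 8/9, h(31/6) = 36/43, h(67/12) = 72/91, h(6) = 0.75.
T_6 = (Δu/2)·[h(u_0) + 2h(u_1) + ... + 2h(u_{5}) + h(u_6)].
Sum ≈ 2.24967.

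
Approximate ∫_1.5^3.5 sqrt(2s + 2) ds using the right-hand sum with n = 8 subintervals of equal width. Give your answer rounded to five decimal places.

5.36812

Δs = (3.5 − 1.5)/8 = 0.25.
Right endpoints: 1.75, 2, 2.25, 2.5, 2.75, 3, 3.25, 3.5.
f(1.75) ≈ 2.34521, f(2) ≈ 2.44949, f(2.25) ≈ 2.54951, f(2.5) ≈ 2.64575, f(2.75) ≈ 2.73861, f(3) ≈ 2.82843, f(3.25) ≈ 2.91548, f(3.5) ≈ 3.00000.
Sum = Δs · [f(1.75) + f(2) + f(2.25) + ...].
Sum ≈ 5.36812.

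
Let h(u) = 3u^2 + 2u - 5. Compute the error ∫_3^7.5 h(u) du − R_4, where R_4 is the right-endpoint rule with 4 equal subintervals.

Exact integral: ∫_3^7.5 h(u) du = 419.625.
R_4 = 507.26953125.
Error = 419.625 − 507.26953125 = -87.64453125.

-87.64453125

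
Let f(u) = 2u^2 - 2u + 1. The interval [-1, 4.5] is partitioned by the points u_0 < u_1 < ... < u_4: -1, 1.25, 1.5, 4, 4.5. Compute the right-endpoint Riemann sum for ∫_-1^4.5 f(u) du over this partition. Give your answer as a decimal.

83.03125

Subinterval widths: 2.25, 0.25, 2.5, 0.5.
Right endpoints: 1.25, 1.5, 4, 4.5.
f(1.25) = 1.625, f(1.5) = 2.5, f(4) = 25, f(4.5) = 32.5.
Sum = Σ Δu_i · f(u_i).
Sum = 83.03125.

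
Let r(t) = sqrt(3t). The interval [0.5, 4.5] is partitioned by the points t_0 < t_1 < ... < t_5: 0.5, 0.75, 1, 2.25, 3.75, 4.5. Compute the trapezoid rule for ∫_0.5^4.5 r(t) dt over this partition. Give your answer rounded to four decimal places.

Subinterval widths: 0.25, 0.25, 1.25, 1.5, 0.75.
r(0.5) ≈ 1.2247, r(0.75) ≈ 1.5000, r(1) ≈ 1.7321, r(2.25) ≈ 2.5981, r(3.75) ≈ 3.3541, r(4.5) ≈ 3.6742.
On each subinterval the trapezoid contributes (Δt_i/2)·[r(t_{i-1}) + r(t_i)].
Sum ≈ 10.5507.

10.5507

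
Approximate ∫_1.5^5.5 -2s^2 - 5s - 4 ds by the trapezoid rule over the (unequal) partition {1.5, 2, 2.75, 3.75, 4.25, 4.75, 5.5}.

Subinterval widths: 0.5, 0.75, 1, 0.5, 0.5, 0.75.
f(1.5) = -16, f(2) = -22, f(2.75) = -32.875, f(3.75) = -50.875, f(4.25) = -61.375, f(4.75) = -72.875, f(5.5) = -92.
On each subinterval the trapezoid contributes (Δs_i/2)·[f(s_{i-1}) + f(s_i)].
Sum = -195.40625.

-195.40625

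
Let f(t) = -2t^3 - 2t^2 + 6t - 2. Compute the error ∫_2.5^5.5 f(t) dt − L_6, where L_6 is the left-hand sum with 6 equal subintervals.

-79.625

Exact integral: ∫_2.5^5.5 f(t) dt = -472.5.
L_6 = -392.875.
Error = -472.5 − (-392.875) = -79.625.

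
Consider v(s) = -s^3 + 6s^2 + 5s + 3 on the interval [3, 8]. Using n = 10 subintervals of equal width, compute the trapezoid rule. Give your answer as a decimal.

Δs = (8 − 3)/10 = 0.5.
v(3) = 45, v(3.5) = 51.125, v(4) = 55, v(4.5) = 55.875, v(5) = 53, v(5.5) = 45.625, v(6) = 33, v(6.5) = 14.375, v(7) = -11, v(7.5) = -43.875, v(8) = -85.
T_10 = (Δs/2)·[v(s_0) + 2v(s_1) + ... + 2v(s_{9}) + v(s_10)].
Sum = 116.5625.

116.5625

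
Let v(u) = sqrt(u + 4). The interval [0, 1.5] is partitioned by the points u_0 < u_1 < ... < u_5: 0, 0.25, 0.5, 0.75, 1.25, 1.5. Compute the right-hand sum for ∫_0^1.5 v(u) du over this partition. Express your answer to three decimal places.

Subinterval widths: 0.25, 0.25, 0.25, 0.5, 0.25.
Right endpoints: 0.25, 0.5, 0.75, 1.25, 1.5.
v(0.25) ≈ 2.062, v(0.5) ≈ 2.121, v(0.75) ≈ 2.179, v(1.25) ≈ 2.291, v(1.5) ≈ 2.345.
Sum = Σ Δu_i · v(u_i).
Sum ≈ 3.323.

3.323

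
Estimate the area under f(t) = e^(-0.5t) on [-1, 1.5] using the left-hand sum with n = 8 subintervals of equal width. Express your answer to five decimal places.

Δt = (1.5 − (-1))/8 = 0.3125.
Left endpoints: -1, -0.6875, -0.375, -0.0625, 0.25, 0.5625, 0.875, 1.1875.
f(-1) ≈ 1.64872, f(-0.6875) ≈ 1.41023, f(-0.375) ≈ 1.20623, f(-0.0625) ≈ 1.03174, f(0.25) ≈ 0.88250, f(0.5625) ≈ 0.75484, f(0.875) ≈ 0.64565, f(1.1875) ≈ 0.55225.
Sum = Δt · [f(-1) + f(-0.6875) + f(-0.375) + ...].
Sum ≈ 2.54130.

2.54130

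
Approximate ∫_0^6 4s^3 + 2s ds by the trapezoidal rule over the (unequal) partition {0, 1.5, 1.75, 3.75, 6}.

Subinterval widths: 1.5, 0.25, 2, 2.25.
f(0) = 0, f(1.5) = 16.5, f(1.75) = 24.9375, f(3.75) = 218.4375, f(6) = 876.
On each subinterval the trapezoid contributes (Δs_i/2)·[f(s_{i-1}) + f(s_i)].
Sum = 1492.171875.

1492.171875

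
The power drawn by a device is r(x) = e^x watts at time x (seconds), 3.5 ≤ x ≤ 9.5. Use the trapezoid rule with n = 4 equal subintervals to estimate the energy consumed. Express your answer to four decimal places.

15736.4009

Δx = (9.5 − 3.5)/4 = 1.5.
r(3.5) ≈ 33.1155, r(5) ≈ 148.4132, r(6.5) ≈ 665.1416, r(8) ≈ 2980.9580, r(9.5) ≈ 13359.7268.
T_4 = (Δx/2)·[r(x_0) + 2r(x_1) + 2r(x_2) + 2r(x_3) + r(x_4)].
Sum ≈ 15736.4009.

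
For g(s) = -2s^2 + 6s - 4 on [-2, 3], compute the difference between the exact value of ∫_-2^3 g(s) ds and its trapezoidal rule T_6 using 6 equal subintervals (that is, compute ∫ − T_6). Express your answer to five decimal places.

1.15741

Exact integral: ∫_-2^3 g(s) ds ≈ -28.3333333.
T_6 ≈ -29.4907407.
Error ≈ -28.3333333 − (-29.4907407) ≈ 1.15741.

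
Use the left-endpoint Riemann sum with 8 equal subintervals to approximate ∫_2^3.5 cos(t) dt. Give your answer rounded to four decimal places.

-1.2076

Δt = (3.5 − 2)/8 = 0.1875.
Left endpoints: 2, 2.1875, 2.375, 2.5625, 2.75, 2.9375, 3.125, 3.3125.
f(2) ≈ -0.4161, f(2.1875) ≈ -0.5783, f(2.375) ≈ -0.7203, f(2.5625) ≈ -0.8370, f(2.75) ≈ -0.9243, f(2.9375) ≈ -0.9792, f(3.125) ≈ -0.9999, f(3.3125) ≈ -0.9854.
Sum = Δt · [f(2) + f(2.1875) + f(2.375) + ...].
Sum ≈ -1.2076.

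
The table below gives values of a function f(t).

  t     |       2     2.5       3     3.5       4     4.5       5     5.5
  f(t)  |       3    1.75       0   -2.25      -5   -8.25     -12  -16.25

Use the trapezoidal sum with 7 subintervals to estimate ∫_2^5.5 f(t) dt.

-16.1875

Δt = 0.5.
T_7 = (0.5/2)·[3 + 2·1.75 + 2·0 + 2·(-2.25) + 2·(-5) + 2·(-8.25) + 2·(-12) + (-16.25)] = -16.1875.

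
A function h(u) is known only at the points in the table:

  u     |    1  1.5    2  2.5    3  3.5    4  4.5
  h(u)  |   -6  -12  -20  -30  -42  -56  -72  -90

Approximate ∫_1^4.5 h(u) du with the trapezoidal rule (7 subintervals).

-140

Δu = 0.5.
T_7 = (0.5/2)·[(-6) + 2·(-12) + 2·(-20) + 2·(-30) + 2·(-42) + 2·(-56) + 2·(-72) + (-90)] = -140.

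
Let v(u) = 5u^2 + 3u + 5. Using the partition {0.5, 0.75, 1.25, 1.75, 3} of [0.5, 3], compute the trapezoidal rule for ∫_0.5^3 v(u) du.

Subinterval widths: 0.25, 0.5, 0.5, 1.25.
v(0.5) = 7.75, v(0.75) = 10.0625, v(1.25) = 16.5625, v(1.75) = 25.5625, v(3) = 59.
On each subinterval the trapezoid contributes (Δu_i/2)·[v(u_{i-1}) + v(u_i)].
Sum = 72.265625.

72.265625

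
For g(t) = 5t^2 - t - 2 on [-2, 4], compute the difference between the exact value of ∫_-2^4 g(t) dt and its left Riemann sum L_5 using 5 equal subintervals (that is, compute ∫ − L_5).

Exact integral: ∫_-2^4 g(t) dt = 102.
L_5 = 76.8.
Error = 102 − 76.8 = 25.2.

25.2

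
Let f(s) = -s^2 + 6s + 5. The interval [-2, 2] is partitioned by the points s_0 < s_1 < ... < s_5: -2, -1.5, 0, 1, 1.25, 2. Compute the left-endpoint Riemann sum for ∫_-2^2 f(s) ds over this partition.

0.828125

Subinterval widths: 0.5, 1.5, 1, 0.25, 0.75.
Left endpoints: -2, -1.5, 0, 1, 1.25.
f(-2) = -11, f(-1.5) = -6.25, f(0) = 5, f(1) = 10, f(1.25) = 10.9375.
Sum = Σ Δs_i · f(s_i).
Sum = 0.828125.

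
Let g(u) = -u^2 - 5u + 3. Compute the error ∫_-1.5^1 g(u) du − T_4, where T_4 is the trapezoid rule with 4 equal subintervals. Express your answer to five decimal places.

0.16276

Exact integral: ∫_-1.5^1 g(u) du ≈ 9.1666667.
T_4 = 9.00390625.
Error ≈ 9.1666667 − 9.00390625 ≈ 0.16276.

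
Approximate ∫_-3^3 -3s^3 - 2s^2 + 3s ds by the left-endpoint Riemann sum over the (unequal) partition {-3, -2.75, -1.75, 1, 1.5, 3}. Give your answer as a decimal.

49.26171875

Subinterval widths: 0.25, 1, 2.75, 0.5, 1.5.
Left endpoints: -3, -2.75, -1.75, 1, 1.5.
f(-3) = 54, f(-2.75) = 39.015625, f(-1.75) = 4.703125, f(1) = -2, f(1.5) = -10.125.
Sum = Σ Δs_i · f(s_i).
Sum = 49.26171875.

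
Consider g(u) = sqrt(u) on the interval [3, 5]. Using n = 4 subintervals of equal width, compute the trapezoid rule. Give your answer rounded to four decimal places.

Δu = (5 − 3)/4 = 0.5.
g(3) ≈ 1.7321, g(3.5) ≈ 1.8708, g(4) ≈ 2.0000, g(4.5) ≈ 2.1213, g(5) ≈ 2.2361.
T_4 = (Δu/2)·[g(u_0) + 2g(u_1) + 2g(u_2) + 2g(u_3) + g(u_4)].
Sum ≈ 3.9881.

3.9881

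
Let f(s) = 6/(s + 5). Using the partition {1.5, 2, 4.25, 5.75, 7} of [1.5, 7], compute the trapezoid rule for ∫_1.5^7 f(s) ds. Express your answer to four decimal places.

3.7055

Subinterval widths: 0.5, 2.25, 1.5, 1.25.
f(1.5) = 12/13, f(2) = 6/7, f(4.25) = 24/37, f(5.75) = 24/43, f(7) = 0.5.
On each subinterval the trapezoid contributes (Δs_i/2)·[f(s_{i-1}) + f(s_i)].
Sum ≈ 3.7055.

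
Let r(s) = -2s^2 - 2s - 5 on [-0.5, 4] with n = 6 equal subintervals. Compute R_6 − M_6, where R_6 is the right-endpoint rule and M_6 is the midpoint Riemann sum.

-16.453125

R_6 = -97.03125.
M_6 = -80.578125.
R_6 − M_6 = -16.453125.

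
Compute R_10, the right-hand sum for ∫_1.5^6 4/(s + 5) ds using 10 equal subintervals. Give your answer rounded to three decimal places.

2.049

Δs = (6 − 1.5)/10 = 0.45.
Right endpoints: 1.95, 2.4, 2.85, 3.3, 3.75, 4.2, 4.65, 5.1, 5.55, 6.
f(1.95) = 80/139, f(2.4) = 20/37, f(2.85) = 80/157, f(3.3) = 40/83, f(3.75) = 16/35, f(4.2) = 10/23, f(4.65) = 80/193, f(5.1) = 40/101, f(5.55) = 80/211, f(6) = 4/11.
Sum = Δs · [f(1.95) + f(2.4) + f(2.85) + ...].
Sum ≈ 2.049.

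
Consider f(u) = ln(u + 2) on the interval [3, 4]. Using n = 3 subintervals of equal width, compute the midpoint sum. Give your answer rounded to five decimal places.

Δu = (4 − 3)/3 = 1/3.
Midpoints: 19/6, 3.5, 23/6.
f(19/6) ≈ 1.64223, f(3.5) ≈ 1.70475, f(23/6) ≈ 1.76359.
Sum = Δu · [f(19/6) + f(3.5) + f(23/6)].
Sum ≈ 1.70352.

1.70352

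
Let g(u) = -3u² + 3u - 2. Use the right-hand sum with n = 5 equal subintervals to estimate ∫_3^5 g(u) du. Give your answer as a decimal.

Δu = (5 − 3)/5 = 0.4.
Right endpoints: 3.4, 3.8, 4.2, 4.6, 5.
g(3.4) = -26.48, g(3.8) = -33.92, g(4.2) = -42.32, g(4.6) = -51.68, g(5) = -62.
Sum = Δu · [g(3.4) + g(3.8) + g(4.2) + g(4.6) + g(5)].
Sum = -86.56.

-86.56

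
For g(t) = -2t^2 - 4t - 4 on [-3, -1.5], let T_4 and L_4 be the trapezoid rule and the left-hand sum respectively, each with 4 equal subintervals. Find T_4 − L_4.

T_4 = -8.3203125.
L_4 = -9.7265625.
T_4 − L_4 = 1.40625.

1.40625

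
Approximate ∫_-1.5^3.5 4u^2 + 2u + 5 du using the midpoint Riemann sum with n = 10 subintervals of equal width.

Δu = (3.5 − (-1.5))/10 = 0.5.
Midpoints: -1.25, -0.75, -0.25, 0.25, 0.75, 1.25, 1.75, 2.25, 2.75, 3.25.
f(-1.25) = 8.75, f(-0.75) = 5.75, f(-0.25) = 4.75, f(0.25) = 5.75, f(0.75) = 8.75, f(1.25) = 13.75, f(1.75) = 20.75, f(2.25) = 29.75, f(2.75) = 40.75, f(3.25) = 53.75.
Sum = Δu · [f(-1.25) + f(-0.75) + f(-0.25) + ...].
Sum = 96.25.

96.25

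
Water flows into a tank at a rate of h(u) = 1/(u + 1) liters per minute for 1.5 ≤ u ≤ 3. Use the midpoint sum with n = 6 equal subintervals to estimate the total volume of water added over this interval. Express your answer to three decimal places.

Δu = (3 − 1.5)/6 = 0.25.
Midpoints: 1.625, 1.875, 2.125, 2.375, 2.625, 2.875.
h(1.625) = 8/21, h(1.875) = 8/23, h(2.125) = 0.32, h(2.375) = 8/27, h(2.625) = 8/29, h(2.875) = 8/31.
Sum = Δu · [h(1.625) + h(1.875) + h(2.125) + ...].
Sum ≈ 0.470.

0.470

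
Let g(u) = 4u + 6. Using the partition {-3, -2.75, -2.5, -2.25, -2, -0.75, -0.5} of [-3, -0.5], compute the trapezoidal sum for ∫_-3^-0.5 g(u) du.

Subinterval widths: 0.25, 0.25, 0.25, 0.25, 1.25, 0.25.
g(-3) = -6, g(-2.75) = -5, g(-2.5) = -4, g(-2.25) = -3, g(-2) = -2, g(-0.75) = 3, g(-0.5) = 4.
On each subinterval the trapezoid contributes (Δu_i/2)·[g(u_{i-1}) + g(u_i)].
Sum = -2.5.

-2.5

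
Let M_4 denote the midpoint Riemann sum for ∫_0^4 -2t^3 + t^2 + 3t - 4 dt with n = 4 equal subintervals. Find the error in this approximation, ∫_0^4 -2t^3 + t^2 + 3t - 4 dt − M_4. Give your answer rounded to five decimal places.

Exact integral: ∫_0^4 f(t) dt ≈ -98.6666667.
M_4 = -95.
Error ≈ -98.6666667 − (-95) ≈ -3.66667.

-3.66667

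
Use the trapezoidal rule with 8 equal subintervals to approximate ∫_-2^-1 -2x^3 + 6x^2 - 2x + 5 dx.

Δx = (-1 − (-2))/8 = 0.125.
f(-2) = 49, f(-1.875) = 43.02734375, f(-1.75) = 37.59375, f(-1.625) = 32.67578125, f(-1.5) = 28.25, f(-1.375) = 24.29296875, f(-1.25) = 20.78125, f(-1.125) = 17.69140625, f(-1) = 15.
T_8 = (Δx/2)·[f(x_0) + 2f(x_1) + ... + 2f(x_{7}) + f(x_8)].
Sum = 29.5390625.

29.5390625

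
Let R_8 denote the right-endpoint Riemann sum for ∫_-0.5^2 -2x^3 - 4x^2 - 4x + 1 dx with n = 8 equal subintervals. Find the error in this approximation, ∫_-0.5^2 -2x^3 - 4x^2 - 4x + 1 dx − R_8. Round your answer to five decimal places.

Exact integral: ∫_-0.5^2 f(x) dx ≈ -23.8020833.
R_8 ≈ -30.5932617.
Error ≈ -23.8020833 − (-30.5932617) ≈ 6.79118.

6.79118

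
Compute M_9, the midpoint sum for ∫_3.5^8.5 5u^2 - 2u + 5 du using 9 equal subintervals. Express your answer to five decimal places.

916.44033

Δu = (8.5 − 3.5)/9 = 5/9.
Midpoints: 34/9, 13/3, 44/9, 49/9, 6, 59/9, 64/9, 23/3, 74/9.
f(34/9) = 5573/81, f(13/3) = 812/9, f(44/9) = 9293/81, f(49/9) = 11528/81, f(6) = 173, f(59/9) = 16748/81, f(64/9) = 19733/81, f(23/3) = 2552/9, f(74/9) = 26453/81.
Sum = Δu · [f(34/9) + f(13/3) + f(44/9) + ...].
Sum ≈ 916.44033.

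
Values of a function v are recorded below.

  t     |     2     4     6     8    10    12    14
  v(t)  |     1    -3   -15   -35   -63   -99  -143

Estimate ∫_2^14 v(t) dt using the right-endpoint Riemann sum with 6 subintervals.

Δt = 2.
Sum = 2·[(-3) + (-15) + (-35) + (-63) + (-99) + (-143)] = -716.

-716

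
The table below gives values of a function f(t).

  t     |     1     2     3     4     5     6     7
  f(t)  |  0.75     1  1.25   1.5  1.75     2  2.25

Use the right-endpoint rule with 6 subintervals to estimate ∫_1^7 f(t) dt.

Δt = 1.
Sum = 1·[1 + 1.25 + 1.5 + 1.75 + 2 + 2.25] = 9.75.

9.75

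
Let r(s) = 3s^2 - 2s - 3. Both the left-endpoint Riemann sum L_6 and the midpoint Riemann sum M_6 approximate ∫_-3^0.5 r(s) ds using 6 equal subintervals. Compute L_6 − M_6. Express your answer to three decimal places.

10.591

L_6 ≈ 35.66840.
M_6 ≈ 25.07726.
L_6 − M_6 ≈ 10.591.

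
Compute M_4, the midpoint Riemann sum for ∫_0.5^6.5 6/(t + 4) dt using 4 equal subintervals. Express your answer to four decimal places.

Δt = (6.5 − 0.5)/4 = 1.5.
Midpoints: 1.25, 2.75, 4.25, 5.75.
f(1.25) = 8/7, f(2.75) = 8/9, f(4.25) = 8/11, f(5.75) = 8/13.
Sum = Δt · [f(1.25) + f(2.75) + f(4.25) + f(5.75)].
Sum ≈ 5.0616.

5.0616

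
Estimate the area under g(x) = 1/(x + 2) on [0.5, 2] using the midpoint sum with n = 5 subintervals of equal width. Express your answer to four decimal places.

Δx = (2 − 0.5)/5 = 0.3.
Midpoints: 0.65, 0.95, 1.25, 1.55, 1.85.
g(0.65) = 20/53, g(0.95) = 20/59, g(1.25) = 4/13, g(1.55) = 20/71, g(1.85) = 20/77.
Sum = Δx · [g(0.65) + g(0.95) + g(1.25) + g(1.55) + g(1.85)].
Sum ≈ 0.4696.

0.4696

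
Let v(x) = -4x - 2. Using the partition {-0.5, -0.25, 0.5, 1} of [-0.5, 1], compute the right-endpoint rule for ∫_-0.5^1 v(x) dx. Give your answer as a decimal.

Subinterval widths: 0.25, 0.75, 0.5.
Right endpoints: -0.25, 0.5, 1.
v(-0.25) = -1, v(0.5) = -4, v(1) = -6.
Sum = Σ Δx_i · v(x_i).
Sum = -6.25.

-6.25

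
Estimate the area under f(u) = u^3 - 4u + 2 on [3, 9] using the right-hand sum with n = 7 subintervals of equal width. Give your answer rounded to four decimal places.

1791.7959

Δu = (9 − 3)/7 = 6/7.
Right endpoints: 27/7, 33/7, 39/7, 45/7, 51/7, 57/7, 9.
f(27/7) = 15077/343, f(33/7) = 30155/343, f(39/7) = 52361/343, f(45/7) = 82991/343, f(51/7) = 123341/343, f(57/7) = 174707/343, f(9) = 695.
Sum = Δu · [f(27/7) + f(33/7) + f(39/7) + ...].
Sum ≈ 1791.7959.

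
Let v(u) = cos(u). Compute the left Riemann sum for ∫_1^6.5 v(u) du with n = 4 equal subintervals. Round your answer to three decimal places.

Δu = (6.5 − 1)/4 = 1.375.
Left endpoints: 1, 2.375, 3.75, 5.125.
v(1) ≈ 0.540, v(2.375) ≈ -0.720, v(3.75) ≈ -0.821, v(5.125) ≈ 0.401.
Sum = Δu · [v(1) + v(2.375) + v(3.75) + v(5.125)].
Sum ≈ -0.824.

-0.824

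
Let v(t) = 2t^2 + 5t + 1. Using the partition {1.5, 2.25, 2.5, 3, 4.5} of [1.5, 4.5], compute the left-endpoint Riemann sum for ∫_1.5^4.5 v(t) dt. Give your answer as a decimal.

79.34375

Subinterval widths: 0.75, 0.25, 0.5, 1.5.
Left endpoints: 1.5, 2.25, 2.5, 3.
v(1.5) = 13, v(2.25) = 22.375, v(2.5) = 26, v(3) = 34.
Sum = Σ Δt_i · v(t_i).
Sum = 79.34375.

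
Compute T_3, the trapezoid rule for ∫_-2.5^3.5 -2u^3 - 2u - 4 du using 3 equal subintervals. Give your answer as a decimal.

Δu = (3.5 − (-2.5))/3 = 2.
f(-2.5) = 32.25, f(-0.5) = -2.75, f(1.5) = -13.75, f(3.5) = -96.75.
T_3 = (Δu/2)·[f(u_0) + 2f(u_1) + 2f(u_2) + f(u_3)].
Sum = -97.5.

-97.5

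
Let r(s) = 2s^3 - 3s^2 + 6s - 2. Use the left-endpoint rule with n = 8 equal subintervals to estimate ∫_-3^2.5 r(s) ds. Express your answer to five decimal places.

Δs = (2.5 − (-3))/8 = 0.6875.
Left endpoints: -3, -2.3125, -1.625, -0.9375, -0.25, 0.4375, 1.125, 1.8125.
r(-3) = -101, r(-2.3125) = -116021/2048, r(-1.625) = -28.25390625, r(-0.9375) = -24391/2048, r(-0.25) = -3.71875, r(0.4375) = 447/2048, r(1.125) = 3.80078125, r(1.8125) = 22381/2048.
Sum = Δs · [r(-3) + r(-2.3125) + r(-1.625) + ...].
Sum ≈ -128.27783.

-128.27783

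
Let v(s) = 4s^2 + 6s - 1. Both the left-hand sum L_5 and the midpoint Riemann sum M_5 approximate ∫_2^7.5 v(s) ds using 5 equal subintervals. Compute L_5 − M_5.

L_5 = 574.42.
M_5 = 700.865.
L_5 − M_5 = -126.445.

-126.445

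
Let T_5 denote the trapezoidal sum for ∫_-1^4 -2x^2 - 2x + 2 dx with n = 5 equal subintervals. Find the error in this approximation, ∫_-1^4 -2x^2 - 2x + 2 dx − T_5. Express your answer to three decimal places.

Exact integral: ∫_-1^4 f(x) dx ≈ -48.33333.
T_5 = -50.
Error ≈ -48.33333 − (-50) ≈ 1.667.

1.667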